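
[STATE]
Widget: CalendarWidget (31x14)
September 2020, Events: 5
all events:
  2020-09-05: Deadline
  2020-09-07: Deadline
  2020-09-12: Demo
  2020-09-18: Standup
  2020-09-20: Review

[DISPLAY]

         September 2020        
Mo Tu We Th Fr Sa Su           
    1  2  3  4  5*  6          
 7*  8  9 10 11 12* 13         
14 15 16 17 18* 19 20*         
21 22 23 24 25 26 27           
28 29 30                       
                               
                               
                               
                               
                               
                               
                               


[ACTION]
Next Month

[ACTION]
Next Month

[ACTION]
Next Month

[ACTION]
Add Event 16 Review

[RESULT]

         December 2020         
Mo Tu We Th Fr Sa Su           
    1  2  3  4  5  6           
 7  8  9 10 11 12 13           
14 15 16* 17 18 19 20          
21 22 23 24 25 26 27           
28 29 30 31                    
                               
                               
                               
                               
                               
                               
                               


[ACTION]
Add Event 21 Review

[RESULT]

         December 2020         
Mo Tu We Th Fr Sa Su           
    1  2  3  4  5  6           
 7  8  9 10 11 12 13           
14 15 16* 17 18 19 20          
21* 22 23 24 25 26 27          
28 29 30 31                    
                               
                               
                               
                               
                               
                               
                               


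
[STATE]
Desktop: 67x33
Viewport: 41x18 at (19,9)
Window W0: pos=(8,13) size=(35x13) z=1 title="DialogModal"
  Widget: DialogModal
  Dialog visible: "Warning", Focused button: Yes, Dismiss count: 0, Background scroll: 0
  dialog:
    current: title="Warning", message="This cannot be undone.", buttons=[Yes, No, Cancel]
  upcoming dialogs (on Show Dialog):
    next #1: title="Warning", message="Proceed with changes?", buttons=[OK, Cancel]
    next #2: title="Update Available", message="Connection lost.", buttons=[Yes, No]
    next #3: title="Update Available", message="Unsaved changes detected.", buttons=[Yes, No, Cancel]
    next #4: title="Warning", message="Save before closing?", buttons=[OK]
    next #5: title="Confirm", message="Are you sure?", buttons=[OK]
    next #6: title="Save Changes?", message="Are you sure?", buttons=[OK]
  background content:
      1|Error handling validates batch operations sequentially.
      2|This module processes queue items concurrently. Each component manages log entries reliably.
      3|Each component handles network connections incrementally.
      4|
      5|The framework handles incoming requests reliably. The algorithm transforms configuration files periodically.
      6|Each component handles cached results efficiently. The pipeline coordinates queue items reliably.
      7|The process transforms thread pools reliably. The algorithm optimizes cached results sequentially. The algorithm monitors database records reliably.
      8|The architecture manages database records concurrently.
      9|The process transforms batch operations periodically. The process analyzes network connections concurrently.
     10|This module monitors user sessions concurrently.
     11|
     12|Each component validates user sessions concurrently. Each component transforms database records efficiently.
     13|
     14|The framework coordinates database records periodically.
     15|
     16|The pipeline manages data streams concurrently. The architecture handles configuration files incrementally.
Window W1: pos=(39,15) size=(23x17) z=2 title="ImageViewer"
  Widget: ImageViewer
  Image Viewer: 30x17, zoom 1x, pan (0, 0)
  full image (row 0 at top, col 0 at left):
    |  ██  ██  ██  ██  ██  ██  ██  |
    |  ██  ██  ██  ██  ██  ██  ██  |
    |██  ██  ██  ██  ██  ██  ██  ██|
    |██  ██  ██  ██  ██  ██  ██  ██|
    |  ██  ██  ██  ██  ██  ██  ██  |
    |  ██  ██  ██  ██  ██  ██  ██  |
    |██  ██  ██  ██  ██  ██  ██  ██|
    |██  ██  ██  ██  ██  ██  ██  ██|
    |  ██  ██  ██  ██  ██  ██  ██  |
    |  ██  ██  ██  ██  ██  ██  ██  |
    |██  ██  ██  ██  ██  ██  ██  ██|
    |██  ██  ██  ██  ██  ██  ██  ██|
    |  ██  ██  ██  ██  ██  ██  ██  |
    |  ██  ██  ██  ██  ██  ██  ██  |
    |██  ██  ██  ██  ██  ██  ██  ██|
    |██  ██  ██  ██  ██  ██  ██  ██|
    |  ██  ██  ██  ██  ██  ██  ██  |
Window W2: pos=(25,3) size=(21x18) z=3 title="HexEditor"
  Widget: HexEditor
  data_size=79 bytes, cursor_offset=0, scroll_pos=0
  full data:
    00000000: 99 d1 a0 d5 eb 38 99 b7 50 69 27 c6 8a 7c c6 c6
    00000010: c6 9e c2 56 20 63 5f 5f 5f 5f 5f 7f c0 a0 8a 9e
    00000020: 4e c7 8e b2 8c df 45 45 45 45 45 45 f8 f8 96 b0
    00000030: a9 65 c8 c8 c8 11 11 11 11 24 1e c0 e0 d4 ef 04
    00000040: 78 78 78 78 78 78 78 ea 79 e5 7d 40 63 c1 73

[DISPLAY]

      ┃00000030  a9 65 c8 ┃              
      ┃00000040  78 78 78 ┃              
      ┃                   ┃              
      ┃                   ┃              
━━━━━━┃                   ┃              
al    ┃                   ┃              
──────┃                   ┃━━━━━━━━━━━━━━
ling v┃                   ┃Viewer        
e proc┃                   ┃──────────────
──────┃                   ┃██  ██  ██  ██
  Warn┃                   ┃██  ██  ██  ██
cannot┗━━━━━━━━━━━━━━━━━━━┛  ██  ██  ██  
]  No   Cancel    │ ┃██  ██  ██  ██  ██  
──────────────────┘ ┃  ██  ██  ██  ██  ██
ecture manages datab┃  ██  ██  ██  ██  ██
s transforms batch o┃██  ██  ██  ██  ██  
━━━━━━━━━━━━━━━━━━━━┃██  ██  ██  ██  ██  
                    ┃  ██  ██  ██  ██  ██


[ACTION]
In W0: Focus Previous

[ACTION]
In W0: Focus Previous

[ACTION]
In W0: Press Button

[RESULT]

      ┃00000030  a9 65 c8 ┃              
      ┃00000040  78 78 78 ┃              
      ┃                   ┃              
      ┃                   ┃              
━━━━━━┃                   ┃              
al    ┃                   ┃              
──────┃                   ┃━━━━━━━━━━━━━━
ling v┃                   ┃Viewer        
e proc┃                   ┃──────────────
nent h┃                   ┃██  ██  ██  ██
      ┃                   ┃██  ██  ██  ██
ork ha┗━━━━━━━━━━━━━━━━━━━┛  ██  ██  ██  
nent handles cached ┃██  ██  ██  ██  ██  
s transforms thread ┃  ██  ██  ██  ██  ██
ecture manages datab┃  ██  ██  ██  ██  ██
s transforms batch o┃██  ██  ██  ██  ██  
━━━━━━━━━━━━━━━━━━━━┃██  ██  ██  ██  ██  
                    ┃  ██  ██  ██  ██  ██


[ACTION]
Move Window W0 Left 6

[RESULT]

      ┃00000030  a9 65 c8 ┃              
      ┃00000040  78 78 78 ┃              
      ┃                   ┃              
      ┃                   ┃              
━━━━━━┃                   ┃              
      ┃                   ┃              
──────┃                   ┃━━━━━━━━━━━━━━
alidat┃                   ┃Viewer        
esses ┃                   ┃──────────────
andles┃                   ┃██  ██  ██  ██
      ┃                   ┃██  ██  ██  ██
ndles ┗━━━━━━━━━━━━━━━━━━━┛  ██  ██  ██  
andles cached res┃  ┃██  ██  ██  ██  ██  
sforms thread poo┃  ┃  ██  ██  ██  ██  ██
 manages database┃  ┃  ██  ██  ██  ██  ██
sforms batch oper┃  ┃██  ██  ██  ██  ██  
━━━━━━━━━━━━━━━━━┛  ┃██  ██  ██  ██  ██  
                    ┃  ██  ██  ██  ██  ██


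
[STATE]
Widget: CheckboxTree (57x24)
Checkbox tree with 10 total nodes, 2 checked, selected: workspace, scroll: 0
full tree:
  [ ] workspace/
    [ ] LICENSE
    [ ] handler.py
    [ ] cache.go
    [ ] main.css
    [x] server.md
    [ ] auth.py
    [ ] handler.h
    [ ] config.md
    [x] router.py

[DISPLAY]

>[-] workspace/                                          
   [ ] LICENSE                                           
   [ ] handler.py                                        
   [ ] cache.go                                          
   [ ] main.css                                          
   [x] server.md                                         
   [ ] auth.py                                           
   [ ] handler.h                                         
   [ ] config.md                                         
   [x] router.py                                         
                                                         
                                                         
                                                         
                                                         
                                                         
                                                         
                                                         
                                                         
                                                         
                                                         
                                                         
                                                         
                                                         
                                                         


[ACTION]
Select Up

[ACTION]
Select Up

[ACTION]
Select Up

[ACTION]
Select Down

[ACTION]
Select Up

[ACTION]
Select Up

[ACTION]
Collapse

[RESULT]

>[-] workspace/                                          
                                                         
                                                         
                                                         
                                                         
                                                         
                                                         
                                                         
                                                         
                                                         
                                                         
                                                         
                                                         
                                                         
                                                         
                                                         
                                                         
                                                         
                                                         
                                                         
                                                         
                                                         
                                                         
                                                         


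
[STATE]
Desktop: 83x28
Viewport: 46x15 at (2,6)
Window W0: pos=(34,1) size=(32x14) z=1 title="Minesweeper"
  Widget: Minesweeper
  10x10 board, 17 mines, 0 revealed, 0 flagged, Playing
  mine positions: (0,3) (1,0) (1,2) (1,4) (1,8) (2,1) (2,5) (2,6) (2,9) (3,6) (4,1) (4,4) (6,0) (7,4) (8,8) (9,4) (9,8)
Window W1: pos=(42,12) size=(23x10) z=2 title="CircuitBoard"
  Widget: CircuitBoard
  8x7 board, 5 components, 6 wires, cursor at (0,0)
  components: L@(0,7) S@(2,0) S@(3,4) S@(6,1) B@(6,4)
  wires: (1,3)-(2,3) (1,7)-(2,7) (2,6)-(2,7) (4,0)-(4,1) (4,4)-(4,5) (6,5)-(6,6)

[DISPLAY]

                                ┃■■■■■■■■■■   
                                ┃■■■■■■■■■■   
                                ┃■■■■■■■■■■   
                                ┃■■■■■■■■■■   
                                ┃■■■■■■■■■■   
                                ┃■■■■■■■■■■   
                                ┃■■■■■■■┏━━━━━
                                ┃■■■■■■■┃ Circ
                                ┗━━━━━━━┠─────
                                        ┃   0 
                                        ┃0  [.
                                        ┃     
                                        ┃1    
                                        ┃     
                                        ┃2   S


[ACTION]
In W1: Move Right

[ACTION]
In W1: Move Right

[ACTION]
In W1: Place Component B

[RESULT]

                                ┃■■■■■■■■■■   
                                ┃■■■■■■■■■■   
                                ┃■■■■■■■■■■   
                                ┃■■■■■■■■■■   
                                ┃■■■■■■■■■■   
                                ┃■■■■■■■■■■   
                                ┃■■■■■■■┏━━━━━
                                ┃■■■■■■■┃ Circ
                                ┗━━━━━━━┠─────
                                        ┃   0 
                                        ┃0    
                                        ┃     
                                        ┃1    
                                        ┃     
                                        ┃2   S


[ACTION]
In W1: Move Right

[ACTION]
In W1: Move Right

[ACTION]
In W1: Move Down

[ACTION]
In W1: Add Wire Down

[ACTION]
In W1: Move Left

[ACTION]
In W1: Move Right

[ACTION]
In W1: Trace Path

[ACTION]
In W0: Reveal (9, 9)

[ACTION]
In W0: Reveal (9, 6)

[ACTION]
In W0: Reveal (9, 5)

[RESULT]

                                ┃■■■■■■■■■■   
                                ┃■■■■■■■211   
                                ┃■■■■■211     
                                ┃■■■■■1       
                                ┃■■■■■1       
                                ┃■■■■■1 111   
                                ┃■■■■■2 ┏━━━━━
                                ┃■■■■■1 ┃ Circ
                                ┗━━━━━━━┠─────
                                        ┃   0 
                                        ┃0    
                                        ┃     
                                        ┃1    
                                        ┃     
                                        ┃2   S


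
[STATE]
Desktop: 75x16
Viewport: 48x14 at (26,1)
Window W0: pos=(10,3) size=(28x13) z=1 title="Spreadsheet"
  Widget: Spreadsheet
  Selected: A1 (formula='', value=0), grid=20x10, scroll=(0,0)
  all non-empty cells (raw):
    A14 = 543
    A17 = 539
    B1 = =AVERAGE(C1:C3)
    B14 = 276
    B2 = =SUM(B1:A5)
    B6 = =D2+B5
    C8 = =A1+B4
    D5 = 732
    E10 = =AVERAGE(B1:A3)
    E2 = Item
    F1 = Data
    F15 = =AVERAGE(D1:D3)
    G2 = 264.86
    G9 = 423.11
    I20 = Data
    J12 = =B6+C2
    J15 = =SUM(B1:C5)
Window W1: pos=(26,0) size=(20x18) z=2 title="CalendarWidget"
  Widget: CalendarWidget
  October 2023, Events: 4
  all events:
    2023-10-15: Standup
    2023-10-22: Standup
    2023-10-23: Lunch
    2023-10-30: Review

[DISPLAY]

┃ CalendarWidget   ┃                            
┠──────────────────┨                            
┃   October 2023   ┃                            
┃Mo Tu We Th Fr Sa ┃                            
┃                  ┃                            
┃ 2  3  4  5  6  7 ┃                            
┃ 9 10 11 12 13 14 ┃                            
┃16 17 18 19 20 21 ┃                            
┃23* 24 25 26 27 28┃                            
┃30* 31            ┃                            
┃                  ┃                            
┃                  ┃                            
┃                  ┃                            
┃                  ┃                            


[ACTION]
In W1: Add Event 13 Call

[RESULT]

┃ CalendarWidget   ┃                            
┠──────────────────┨                            
┃   October 2023   ┃                            
┃Mo Tu We Th Fr Sa ┃                            
┃                  ┃                            
┃ 2  3  4  5  6  7 ┃                            
┃ 9 10 11 12 13* 14┃                            
┃16 17 18 19 20 21 ┃                            
┃23* 24 25 26 27 28┃                            
┃30* 31            ┃                            
┃                  ┃                            
┃                  ┃                            
┃                  ┃                            
┃                  ┃                            


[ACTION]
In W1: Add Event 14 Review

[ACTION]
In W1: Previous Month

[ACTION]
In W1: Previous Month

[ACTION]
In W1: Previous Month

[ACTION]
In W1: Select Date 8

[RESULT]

┃ CalendarWidget   ┃                            
┠──────────────────┨                            
┃    July 2023     ┃                            
┃Mo Tu We Th Fr Sa ┃                            
┃                1 ┃                            
┃ 3  4  5  6  7 [ 8┃                            
┃10 11 12 13 14 15 ┃                            
┃17 18 19 20 21 22 ┃                            
┃24 25 26 27 28 29 ┃                            
┃31                ┃                            
┃                  ┃                            
┃                  ┃                            
┃                  ┃                            
┃                  ┃                            


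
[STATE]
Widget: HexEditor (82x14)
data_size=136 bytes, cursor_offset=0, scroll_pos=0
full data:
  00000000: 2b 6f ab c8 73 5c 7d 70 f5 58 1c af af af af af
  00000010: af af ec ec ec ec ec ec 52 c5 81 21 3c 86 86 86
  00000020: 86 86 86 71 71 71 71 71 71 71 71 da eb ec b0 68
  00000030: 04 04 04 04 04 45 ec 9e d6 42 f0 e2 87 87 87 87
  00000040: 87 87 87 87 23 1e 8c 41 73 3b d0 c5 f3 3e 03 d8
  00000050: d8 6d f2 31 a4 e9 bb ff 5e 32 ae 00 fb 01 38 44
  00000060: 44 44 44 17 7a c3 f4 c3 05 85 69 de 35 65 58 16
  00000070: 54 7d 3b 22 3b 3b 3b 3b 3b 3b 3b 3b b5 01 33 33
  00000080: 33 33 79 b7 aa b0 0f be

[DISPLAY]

00000000  2B 6f ab c8 73 5c 7d 70  f5 58 1c af af af af af  |+o..s\}p.X......|    
00000010  af af ec ec ec ec ec ec  52 c5 81 21 3c 86 86 86  |........R..!<...|    
00000020  86 86 86 71 71 71 71 71  71 71 71 da eb ec b0 68  |...qqqqqqqq....h|    
00000030  04 04 04 04 04 45 ec 9e  d6 42 f0 e2 87 87 87 87  |.....E...B......|    
00000040  87 87 87 87 23 1e 8c 41  73 3b d0 c5 f3 3e 03 d8  |....#..As;...>..|    
00000050  d8 6d f2 31 a4 e9 bb ff  5e 32 ae 00 fb 01 38 44  |.m.1....^2....8D|    
00000060  44 44 44 17 7a c3 f4 c3  05 85 69 de 35 65 58 16  |DDD.z.....i.5eX.|    
00000070  54 7d 3b 22 3b 3b 3b 3b  3b 3b 3b 3b b5 01 33 33  |T};";;;;;;;;..33|    
00000080  33 33 79 b7 aa b0 0f be                           |33y.....        |    
                                                                                  
                                                                                  
                                                                                  
                                                                                  
                                                                                  


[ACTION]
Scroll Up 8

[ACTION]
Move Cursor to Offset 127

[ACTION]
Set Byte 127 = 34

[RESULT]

00000000  2b 6f ab c8 73 5c 7d 70  f5 58 1c af af af af af  |+o..s\}p.X......|    
00000010  af af ec ec ec ec ec ec  52 c5 81 21 3c 86 86 86  |........R..!<...|    
00000020  86 86 86 71 71 71 71 71  71 71 71 da eb ec b0 68  |...qqqqqqqq....h|    
00000030  04 04 04 04 04 45 ec 9e  d6 42 f0 e2 87 87 87 87  |.....E...B......|    
00000040  87 87 87 87 23 1e 8c 41  73 3b d0 c5 f3 3e 03 d8  |....#..As;...>..|    
00000050  d8 6d f2 31 a4 e9 bb ff  5e 32 ae 00 fb 01 38 44  |.m.1....^2....8D|    
00000060  44 44 44 17 7a c3 f4 c3  05 85 69 de 35 65 58 16  |DDD.z.....i.5eX.|    
00000070  54 7d 3b 22 3b 3b 3b 3b  3b 3b 3b 3b b5 01 33 34  |T};";;;;;;;;..34|    
00000080  33 33 79 b7 aa b0 0f be                           |33y.....        |    
                                                                                  
                                                                                  
                                                                                  
                                                                                  
                                                                                  


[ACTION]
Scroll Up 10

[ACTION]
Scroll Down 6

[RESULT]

00000060  44 44 44 17 7a c3 f4 c3  05 85 69 de 35 65 58 16  |DDD.z.....i.5eX.|    
00000070  54 7d 3b 22 3b 3b 3b 3b  3b 3b 3b 3b b5 01 33 34  |T};";;;;;;;;..34|    
00000080  33 33 79 b7 aa b0 0f be                           |33y.....        |    
                                                                                  
                                                                                  
                                                                                  
                                                                                  
                                                                                  
                                                                                  
                                                                                  
                                                                                  
                                                                                  
                                                                                  
                                                                                  


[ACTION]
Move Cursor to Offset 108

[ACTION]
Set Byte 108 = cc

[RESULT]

00000060  44 44 44 17 7a c3 f4 c3  05 85 69 de CC 65 58 16  |DDD.z.....i..eX.|    
00000070  54 7d 3b 22 3b 3b 3b 3b  3b 3b 3b 3b b5 01 33 34  |T};";;;;;;;;..34|    
00000080  33 33 79 b7 aa b0 0f be                           |33y.....        |    
                                                                                  
                                                                                  
                                                                                  
                                                                                  
                                                                                  
                                                                                  
                                                                                  
                                                                                  
                                                                                  
                                                                                  
                                                                                  


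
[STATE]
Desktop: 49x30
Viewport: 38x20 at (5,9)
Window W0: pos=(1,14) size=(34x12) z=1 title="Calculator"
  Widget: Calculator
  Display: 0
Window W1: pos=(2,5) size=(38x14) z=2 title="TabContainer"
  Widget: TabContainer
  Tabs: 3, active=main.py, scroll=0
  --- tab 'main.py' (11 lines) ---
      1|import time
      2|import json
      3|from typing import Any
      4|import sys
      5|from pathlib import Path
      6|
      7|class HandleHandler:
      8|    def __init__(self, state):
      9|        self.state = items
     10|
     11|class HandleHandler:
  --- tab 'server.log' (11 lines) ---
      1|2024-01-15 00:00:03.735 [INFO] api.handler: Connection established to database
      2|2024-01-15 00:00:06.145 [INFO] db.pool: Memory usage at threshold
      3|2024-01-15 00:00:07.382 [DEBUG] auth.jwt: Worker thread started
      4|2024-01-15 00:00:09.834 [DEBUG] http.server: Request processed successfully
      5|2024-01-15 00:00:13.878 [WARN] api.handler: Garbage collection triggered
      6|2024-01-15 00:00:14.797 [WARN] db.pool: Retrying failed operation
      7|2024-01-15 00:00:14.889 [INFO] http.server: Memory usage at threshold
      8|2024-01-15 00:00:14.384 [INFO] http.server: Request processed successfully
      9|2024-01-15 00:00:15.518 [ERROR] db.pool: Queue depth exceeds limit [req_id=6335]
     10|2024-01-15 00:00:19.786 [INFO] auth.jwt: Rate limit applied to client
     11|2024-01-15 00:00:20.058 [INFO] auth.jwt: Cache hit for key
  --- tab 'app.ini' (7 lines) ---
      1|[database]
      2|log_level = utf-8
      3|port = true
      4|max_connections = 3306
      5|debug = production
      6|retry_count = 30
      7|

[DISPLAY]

──────────────────────────────────┃   
port time                         ┃   
port json                         ┃   
om typing import Any              ┃   
port sys                          ┃   
om pathlib import Path            ┃   
                                  ┃   
ass HandleHandler:                ┃   
  def __init__(self, state):      ┃   
━━━━━━━━━━━━━━━━━━━━━━━━━━━━━━━━━━┛   
 │ 8 │ 9 │ ÷ │               ┃        
─┼───┼───┼───┤               ┃        
 │ 5 │ 6 │ × │               ┃        
─┼───┼───┼───┤               ┃        
 │ 2 │ 3 │ - │               ┃        
─┴───┴───┴───┘               ┃        
━━━━━━━━━━━━━━━━━━━━━━━━━━━━━┛        
                                      
                                      
                                      


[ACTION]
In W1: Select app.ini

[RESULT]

──────────────────────────────────┃   
atabase]                          ┃   
g_level = utf-8                   ┃   
rt = true                         ┃   
x_connections = 3306              ┃   
bug = production                  ┃   
try_count = 30                    ┃   
                                  ┃   
                                  ┃   
━━━━━━━━━━━━━━━━━━━━━━━━━━━━━━━━━━┛   
 │ 8 │ 9 │ ÷ │               ┃        
─┼───┼───┼───┤               ┃        
 │ 5 │ 6 │ × │               ┃        
─┼───┼───┼───┤               ┃        
 │ 2 │ 3 │ - │               ┃        
─┴───┴───┴───┘               ┃        
━━━━━━━━━━━━━━━━━━━━━━━━━━━━━┛        
                                      
                                      
                                      


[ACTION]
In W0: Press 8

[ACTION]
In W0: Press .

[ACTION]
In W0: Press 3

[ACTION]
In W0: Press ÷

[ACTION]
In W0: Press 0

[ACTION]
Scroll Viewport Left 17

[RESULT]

  ┃───────────────────────────────────
  ┃[database]                         
  ┃log_level = utf-8                  
  ┃port = true                        
  ┃max_connections = 3306             
 ┏┃debug = production                 
 ┃┃retry_count = 30                   
 ┠┃                                   
 ┃┃                                   
 ┃┗━━━━━━━━━━━━━━━━━━━━━━━━━━━━━━━━━━━
 ┃│ 7 │ 8 │ 9 │ ÷ │               ┃   
 ┃├───┼───┼───┼───┤               ┃   
 ┃│ 4 │ 5 │ 6 │ × │               ┃   
 ┃├───┼───┼───┼───┤               ┃   
 ┃│ 1 │ 2 │ 3 │ - │               ┃   
 ┃└───┴───┴───┴───┘               ┃   
 ┗━━━━━━━━━━━━━━━━━━━━━━━━━━━━━━━━┛   
                                      
                                      
                                      


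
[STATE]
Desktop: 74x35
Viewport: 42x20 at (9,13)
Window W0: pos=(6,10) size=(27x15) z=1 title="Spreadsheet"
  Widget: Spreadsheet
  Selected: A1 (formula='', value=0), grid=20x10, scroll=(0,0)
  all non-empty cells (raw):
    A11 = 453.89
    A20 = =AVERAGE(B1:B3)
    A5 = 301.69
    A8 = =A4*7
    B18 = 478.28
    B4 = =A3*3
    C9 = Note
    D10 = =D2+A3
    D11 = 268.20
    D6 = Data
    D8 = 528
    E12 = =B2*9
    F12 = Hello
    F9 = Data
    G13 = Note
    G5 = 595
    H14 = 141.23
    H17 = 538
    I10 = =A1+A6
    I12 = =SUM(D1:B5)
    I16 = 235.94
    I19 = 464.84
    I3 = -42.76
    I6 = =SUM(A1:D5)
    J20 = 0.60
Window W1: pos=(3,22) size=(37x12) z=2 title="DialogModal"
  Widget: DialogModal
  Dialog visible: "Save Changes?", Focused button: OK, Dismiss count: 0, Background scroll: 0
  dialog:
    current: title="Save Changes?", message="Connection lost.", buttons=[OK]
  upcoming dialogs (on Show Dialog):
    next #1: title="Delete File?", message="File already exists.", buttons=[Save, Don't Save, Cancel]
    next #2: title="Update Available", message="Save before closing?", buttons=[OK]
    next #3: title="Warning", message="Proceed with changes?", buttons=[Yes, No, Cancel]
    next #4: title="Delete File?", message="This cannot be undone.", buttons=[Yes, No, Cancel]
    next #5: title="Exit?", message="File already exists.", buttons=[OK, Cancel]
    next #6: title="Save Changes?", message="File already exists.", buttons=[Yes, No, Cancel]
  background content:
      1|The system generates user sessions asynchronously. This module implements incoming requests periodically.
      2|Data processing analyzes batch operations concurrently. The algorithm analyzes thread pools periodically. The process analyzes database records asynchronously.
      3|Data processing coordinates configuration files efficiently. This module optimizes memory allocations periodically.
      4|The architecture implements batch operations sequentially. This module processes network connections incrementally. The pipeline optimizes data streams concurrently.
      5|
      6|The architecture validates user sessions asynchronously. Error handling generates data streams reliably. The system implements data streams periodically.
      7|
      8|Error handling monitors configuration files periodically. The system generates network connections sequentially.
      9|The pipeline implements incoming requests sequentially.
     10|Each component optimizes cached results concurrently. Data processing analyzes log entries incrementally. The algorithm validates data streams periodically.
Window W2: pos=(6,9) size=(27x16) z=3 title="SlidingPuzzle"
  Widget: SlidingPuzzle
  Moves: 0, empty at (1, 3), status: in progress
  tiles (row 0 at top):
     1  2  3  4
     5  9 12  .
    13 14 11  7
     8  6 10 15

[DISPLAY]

 1 │  2 │  3 │  4 │    ┃                  
───┼────┼────┼────┤    ┃                  
 5 │  9 │ 12 │    │    ┃                  
───┼────┼────┼────┤    ┃                  
13 │ 14 │ 11 │  7 │    ┃                  
───┼────┼────┼────┤    ┃                  
 8 │  6 │ 10 │ 15 │    ┃                  
───┴────┴────┴────┘    ┃                  
ves: 0                 ┃                  
                       ┃━━━━━━┓           
                       ┃      ┃           
━━━━━━━━━━━━━━━━━━━━━━━┛──────┨           
ystem generates user sessions ┃           
pr┌──────────────────┐tch oper┃           
pr│  Save Changes?   │ configu┃           
rc│ Connection lost. │ batch o┃           
  │       [OK]       │        ┃           
rc└──────────────────┘user ses┃           
                              ┃           
 handling monitors configurati┃           


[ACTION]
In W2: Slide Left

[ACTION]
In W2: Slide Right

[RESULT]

 1 │  2 │  3 │  4 │    ┃                  
───┼────┼────┼────┤    ┃                  
 5 │  9 │    │ 12 │    ┃                  
───┼────┼────┼────┤    ┃                  
13 │ 14 │ 11 │  7 │    ┃                  
───┼────┼────┼────┤    ┃                  
 8 │  6 │ 10 │ 15 │    ┃                  
───┴────┴────┴────┘    ┃                  
ves: 1                 ┃                  
                       ┃━━━━━━┓           
                       ┃      ┃           
━━━━━━━━━━━━━━━━━━━━━━━┛──────┨           
ystem generates user sessions ┃           
pr┌──────────────────┐tch oper┃           
pr│  Save Changes?   │ configu┃           
rc│ Connection lost. │ batch o┃           
  │       [OK]       │        ┃           
rc└──────────────────┘user ses┃           
                              ┃           
 handling monitors configurati┃           


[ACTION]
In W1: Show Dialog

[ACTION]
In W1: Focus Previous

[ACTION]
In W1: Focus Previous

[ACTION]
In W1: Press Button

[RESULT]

 1 │  2 │  3 │  4 │    ┃                  
───┼────┼────┼────┤    ┃                  
 5 │  9 │    │ 12 │    ┃                  
───┼────┼────┼────┤    ┃                  
13 │ 14 │ 11 │  7 │    ┃                  
───┼────┼────┼────┤    ┃                  
 8 │  6 │ 10 │ 15 │    ┃                  
───┴────┴────┴────┘    ┃                  
ves: 1                 ┃                  
                       ┃━━━━━━┓           
                       ┃      ┃           
━━━━━━━━━━━━━━━━━━━━━━━┛──────┨           
ystem generates user sessions ┃           
processing analyzes batch oper┃           
processing coordinates configu┃           
rchitecture implements batch o┃           
                              ┃           
rchitecture validates user ses┃           
                              ┃           
 handling monitors configurati┃           


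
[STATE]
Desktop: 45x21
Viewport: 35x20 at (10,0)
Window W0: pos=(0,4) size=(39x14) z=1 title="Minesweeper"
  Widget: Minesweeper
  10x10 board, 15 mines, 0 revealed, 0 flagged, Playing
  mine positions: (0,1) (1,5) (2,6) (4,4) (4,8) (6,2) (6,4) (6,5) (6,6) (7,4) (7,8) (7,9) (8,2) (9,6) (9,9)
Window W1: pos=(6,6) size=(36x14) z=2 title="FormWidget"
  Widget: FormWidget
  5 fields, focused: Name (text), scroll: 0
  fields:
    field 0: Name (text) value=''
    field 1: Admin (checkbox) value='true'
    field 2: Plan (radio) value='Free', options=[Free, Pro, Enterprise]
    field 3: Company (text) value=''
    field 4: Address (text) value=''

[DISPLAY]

                                   
                                   
                                   
                                   
━━━━━━━━━━━━━━━━━━━━━━━━━━━━┓      
per                         ┃      
━━━━━━━━━━━━━━━━━━━━━━━━━━━━━━━┓   
rmWidget                       ┃   
───────────────────────────────┨   
ame:       [                  ]┃   
dmin:      [x]                 ┃   
lan:       (●) Free  ( ) Pro  (┃   
ompany:    [                  ]┃   
ddress:    [                  ]┃   
                               ┃   
                               ┃   
                               ┃   
                               ┃   
                               ┃   
━━━━━━━━━━━━━━━━━━━━━━━━━━━━━━━┛   


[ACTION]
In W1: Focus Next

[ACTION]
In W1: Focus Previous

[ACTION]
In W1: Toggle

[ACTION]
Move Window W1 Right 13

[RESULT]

                                   
                                   
                                   
                                   
━━━━━━━━━━━━━━━━━━━━━━━━━━━━┓      
per                         ┃      
━━━━━━━━━━━━━━━━━━━━━━━━━━━━━━━━━━┓
 FormWidget                       ┃
──────────────────────────────────┨
> Name:       [                  ]┃
  Admin:      [x]                 ┃
  Plan:       (●) Free  ( ) Pro  (┃
  Company:    [                  ]┃
  Address:    [                  ]┃
                                  ┃
                                  ┃
                                  ┃
                                  ┃
                                  ┃
━━━━━━━━━━━━━━━━━━━━━━━━━━━━━━━━━━┛


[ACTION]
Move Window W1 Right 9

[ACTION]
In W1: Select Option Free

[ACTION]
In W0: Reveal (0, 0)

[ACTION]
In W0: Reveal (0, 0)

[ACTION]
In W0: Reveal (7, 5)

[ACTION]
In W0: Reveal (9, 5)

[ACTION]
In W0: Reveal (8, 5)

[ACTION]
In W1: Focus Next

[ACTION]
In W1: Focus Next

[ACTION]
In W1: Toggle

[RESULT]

                                   
                                   
                                   
                                   
━━━━━━━━━━━━━━━━━━━━━━━━━━━━┓      
per                         ┃      
━━━━━━━━━━━━━━━━━━━━━━━━━━━━━━━━━━┓
 FormWidget                       ┃
──────────────────────────────────┨
  Name:       [                  ]┃
  Admin:      [x]                 ┃
> Plan:       (●) Free  ( ) Pro  (┃
  Company:    [                  ]┃
  Address:    [                  ]┃
                                  ┃
                                  ┃
                                  ┃
                                  ┃
                                  ┃
━━━━━━━━━━━━━━━━━━━━━━━━━━━━━━━━━━┛
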